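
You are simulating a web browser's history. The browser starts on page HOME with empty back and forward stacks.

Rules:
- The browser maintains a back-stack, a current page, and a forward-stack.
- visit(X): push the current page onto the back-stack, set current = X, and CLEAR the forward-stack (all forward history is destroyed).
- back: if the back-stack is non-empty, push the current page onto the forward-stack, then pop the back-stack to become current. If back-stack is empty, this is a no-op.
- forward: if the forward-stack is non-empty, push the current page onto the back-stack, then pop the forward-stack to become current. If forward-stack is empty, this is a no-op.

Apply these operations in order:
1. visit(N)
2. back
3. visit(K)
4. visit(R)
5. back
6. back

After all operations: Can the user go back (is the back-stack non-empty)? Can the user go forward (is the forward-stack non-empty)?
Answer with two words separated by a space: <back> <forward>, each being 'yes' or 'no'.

After 1 (visit(N)): cur=N back=1 fwd=0
After 2 (back): cur=HOME back=0 fwd=1
After 3 (visit(K)): cur=K back=1 fwd=0
After 4 (visit(R)): cur=R back=2 fwd=0
After 5 (back): cur=K back=1 fwd=1
After 6 (back): cur=HOME back=0 fwd=2

Answer: no yes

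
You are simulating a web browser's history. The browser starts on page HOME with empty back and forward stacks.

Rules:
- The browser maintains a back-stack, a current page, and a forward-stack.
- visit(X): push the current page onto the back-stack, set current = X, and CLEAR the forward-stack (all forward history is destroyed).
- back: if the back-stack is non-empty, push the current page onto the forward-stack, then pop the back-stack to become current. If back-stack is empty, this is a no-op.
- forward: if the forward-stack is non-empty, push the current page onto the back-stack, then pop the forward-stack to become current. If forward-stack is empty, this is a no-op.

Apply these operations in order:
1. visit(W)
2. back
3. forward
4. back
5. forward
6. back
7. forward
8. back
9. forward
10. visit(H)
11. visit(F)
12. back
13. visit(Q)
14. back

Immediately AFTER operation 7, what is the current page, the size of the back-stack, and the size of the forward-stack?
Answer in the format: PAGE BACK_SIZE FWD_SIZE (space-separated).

After 1 (visit(W)): cur=W back=1 fwd=0
After 2 (back): cur=HOME back=0 fwd=1
After 3 (forward): cur=W back=1 fwd=0
After 4 (back): cur=HOME back=0 fwd=1
After 5 (forward): cur=W back=1 fwd=0
After 6 (back): cur=HOME back=0 fwd=1
After 7 (forward): cur=W back=1 fwd=0

W 1 0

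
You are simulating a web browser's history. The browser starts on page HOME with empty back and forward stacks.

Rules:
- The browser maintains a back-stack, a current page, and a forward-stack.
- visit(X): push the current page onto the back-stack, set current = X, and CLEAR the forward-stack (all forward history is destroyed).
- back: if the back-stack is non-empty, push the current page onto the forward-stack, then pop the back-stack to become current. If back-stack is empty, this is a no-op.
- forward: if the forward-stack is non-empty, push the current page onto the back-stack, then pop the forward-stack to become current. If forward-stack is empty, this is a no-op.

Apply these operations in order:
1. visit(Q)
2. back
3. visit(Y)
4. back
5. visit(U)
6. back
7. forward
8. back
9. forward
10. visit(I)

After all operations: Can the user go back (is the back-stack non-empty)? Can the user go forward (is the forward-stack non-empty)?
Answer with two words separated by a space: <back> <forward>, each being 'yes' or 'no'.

Answer: yes no

Derivation:
After 1 (visit(Q)): cur=Q back=1 fwd=0
After 2 (back): cur=HOME back=0 fwd=1
After 3 (visit(Y)): cur=Y back=1 fwd=0
After 4 (back): cur=HOME back=0 fwd=1
After 5 (visit(U)): cur=U back=1 fwd=0
After 6 (back): cur=HOME back=0 fwd=1
After 7 (forward): cur=U back=1 fwd=0
After 8 (back): cur=HOME back=0 fwd=1
After 9 (forward): cur=U back=1 fwd=0
After 10 (visit(I)): cur=I back=2 fwd=0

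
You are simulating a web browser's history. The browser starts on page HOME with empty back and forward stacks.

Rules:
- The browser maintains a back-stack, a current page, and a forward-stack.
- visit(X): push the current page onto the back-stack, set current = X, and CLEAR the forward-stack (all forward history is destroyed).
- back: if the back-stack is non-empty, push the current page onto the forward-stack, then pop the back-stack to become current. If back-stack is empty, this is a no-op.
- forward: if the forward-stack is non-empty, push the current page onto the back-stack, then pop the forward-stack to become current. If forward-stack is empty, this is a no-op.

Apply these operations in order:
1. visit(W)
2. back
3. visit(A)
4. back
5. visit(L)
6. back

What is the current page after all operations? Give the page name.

Answer: HOME

Derivation:
After 1 (visit(W)): cur=W back=1 fwd=0
After 2 (back): cur=HOME back=0 fwd=1
After 3 (visit(A)): cur=A back=1 fwd=0
After 4 (back): cur=HOME back=0 fwd=1
After 5 (visit(L)): cur=L back=1 fwd=0
After 6 (back): cur=HOME back=0 fwd=1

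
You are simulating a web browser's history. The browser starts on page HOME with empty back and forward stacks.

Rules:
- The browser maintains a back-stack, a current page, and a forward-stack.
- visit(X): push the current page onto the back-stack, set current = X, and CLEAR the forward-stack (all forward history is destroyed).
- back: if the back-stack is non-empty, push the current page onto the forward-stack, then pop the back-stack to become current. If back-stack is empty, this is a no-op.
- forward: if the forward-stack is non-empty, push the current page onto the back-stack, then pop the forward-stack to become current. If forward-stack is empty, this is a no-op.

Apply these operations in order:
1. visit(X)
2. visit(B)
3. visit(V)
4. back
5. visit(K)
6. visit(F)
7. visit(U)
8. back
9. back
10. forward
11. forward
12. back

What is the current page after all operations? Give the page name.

Answer: F

Derivation:
After 1 (visit(X)): cur=X back=1 fwd=0
After 2 (visit(B)): cur=B back=2 fwd=0
After 3 (visit(V)): cur=V back=3 fwd=0
After 4 (back): cur=B back=2 fwd=1
After 5 (visit(K)): cur=K back=3 fwd=0
After 6 (visit(F)): cur=F back=4 fwd=0
After 7 (visit(U)): cur=U back=5 fwd=0
After 8 (back): cur=F back=4 fwd=1
After 9 (back): cur=K back=3 fwd=2
After 10 (forward): cur=F back=4 fwd=1
After 11 (forward): cur=U back=5 fwd=0
After 12 (back): cur=F back=4 fwd=1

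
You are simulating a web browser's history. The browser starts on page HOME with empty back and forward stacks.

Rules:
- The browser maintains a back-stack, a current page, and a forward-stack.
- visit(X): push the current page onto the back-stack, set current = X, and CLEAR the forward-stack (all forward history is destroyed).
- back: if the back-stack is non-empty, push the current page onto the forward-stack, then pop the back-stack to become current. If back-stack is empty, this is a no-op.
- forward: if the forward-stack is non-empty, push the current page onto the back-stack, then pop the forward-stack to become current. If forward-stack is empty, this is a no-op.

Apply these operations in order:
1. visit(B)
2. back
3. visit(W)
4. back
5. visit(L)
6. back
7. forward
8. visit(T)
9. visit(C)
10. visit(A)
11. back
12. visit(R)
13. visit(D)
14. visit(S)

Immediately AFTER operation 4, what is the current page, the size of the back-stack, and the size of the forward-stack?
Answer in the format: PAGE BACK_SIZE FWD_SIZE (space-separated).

After 1 (visit(B)): cur=B back=1 fwd=0
After 2 (back): cur=HOME back=0 fwd=1
After 3 (visit(W)): cur=W back=1 fwd=0
After 4 (back): cur=HOME back=0 fwd=1

HOME 0 1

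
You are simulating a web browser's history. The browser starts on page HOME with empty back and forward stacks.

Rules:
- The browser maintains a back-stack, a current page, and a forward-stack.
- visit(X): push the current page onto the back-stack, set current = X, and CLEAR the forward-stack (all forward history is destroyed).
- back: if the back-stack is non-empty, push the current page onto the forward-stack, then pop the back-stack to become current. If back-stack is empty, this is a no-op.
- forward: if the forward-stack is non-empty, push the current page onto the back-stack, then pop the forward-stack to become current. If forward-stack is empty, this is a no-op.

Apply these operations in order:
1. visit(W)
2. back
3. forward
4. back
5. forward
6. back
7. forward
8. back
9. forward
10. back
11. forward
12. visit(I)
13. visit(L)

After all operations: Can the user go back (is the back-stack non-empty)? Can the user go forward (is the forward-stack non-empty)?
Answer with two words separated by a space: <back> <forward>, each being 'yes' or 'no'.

After 1 (visit(W)): cur=W back=1 fwd=0
After 2 (back): cur=HOME back=0 fwd=1
After 3 (forward): cur=W back=1 fwd=0
After 4 (back): cur=HOME back=0 fwd=1
After 5 (forward): cur=W back=1 fwd=0
After 6 (back): cur=HOME back=0 fwd=1
After 7 (forward): cur=W back=1 fwd=0
After 8 (back): cur=HOME back=0 fwd=1
After 9 (forward): cur=W back=1 fwd=0
After 10 (back): cur=HOME back=0 fwd=1
After 11 (forward): cur=W back=1 fwd=0
After 12 (visit(I)): cur=I back=2 fwd=0
After 13 (visit(L)): cur=L back=3 fwd=0

Answer: yes no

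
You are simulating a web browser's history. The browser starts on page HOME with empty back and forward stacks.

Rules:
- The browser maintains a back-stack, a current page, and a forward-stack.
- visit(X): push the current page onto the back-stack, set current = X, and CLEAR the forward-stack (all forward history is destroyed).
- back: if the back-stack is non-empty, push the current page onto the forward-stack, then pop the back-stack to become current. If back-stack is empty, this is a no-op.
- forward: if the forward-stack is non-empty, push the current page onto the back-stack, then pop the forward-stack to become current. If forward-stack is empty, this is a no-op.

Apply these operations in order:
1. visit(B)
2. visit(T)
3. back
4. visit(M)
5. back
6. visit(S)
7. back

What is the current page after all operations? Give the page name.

Answer: B

Derivation:
After 1 (visit(B)): cur=B back=1 fwd=0
After 2 (visit(T)): cur=T back=2 fwd=0
After 3 (back): cur=B back=1 fwd=1
After 4 (visit(M)): cur=M back=2 fwd=0
After 5 (back): cur=B back=1 fwd=1
After 6 (visit(S)): cur=S back=2 fwd=0
After 7 (back): cur=B back=1 fwd=1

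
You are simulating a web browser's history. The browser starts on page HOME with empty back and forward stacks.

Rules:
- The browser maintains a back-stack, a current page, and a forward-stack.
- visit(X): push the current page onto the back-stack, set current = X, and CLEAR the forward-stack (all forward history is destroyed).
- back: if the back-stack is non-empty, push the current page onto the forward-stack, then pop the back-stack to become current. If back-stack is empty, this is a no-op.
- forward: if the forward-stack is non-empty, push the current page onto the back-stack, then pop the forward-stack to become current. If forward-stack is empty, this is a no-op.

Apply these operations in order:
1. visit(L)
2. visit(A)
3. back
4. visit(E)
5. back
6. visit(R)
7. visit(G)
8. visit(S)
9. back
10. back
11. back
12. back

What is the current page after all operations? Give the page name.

After 1 (visit(L)): cur=L back=1 fwd=0
After 2 (visit(A)): cur=A back=2 fwd=0
After 3 (back): cur=L back=1 fwd=1
After 4 (visit(E)): cur=E back=2 fwd=0
After 5 (back): cur=L back=1 fwd=1
After 6 (visit(R)): cur=R back=2 fwd=0
After 7 (visit(G)): cur=G back=3 fwd=0
After 8 (visit(S)): cur=S back=4 fwd=0
After 9 (back): cur=G back=3 fwd=1
After 10 (back): cur=R back=2 fwd=2
After 11 (back): cur=L back=1 fwd=3
After 12 (back): cur=HOME back=0 fwd=4

Answer: HOME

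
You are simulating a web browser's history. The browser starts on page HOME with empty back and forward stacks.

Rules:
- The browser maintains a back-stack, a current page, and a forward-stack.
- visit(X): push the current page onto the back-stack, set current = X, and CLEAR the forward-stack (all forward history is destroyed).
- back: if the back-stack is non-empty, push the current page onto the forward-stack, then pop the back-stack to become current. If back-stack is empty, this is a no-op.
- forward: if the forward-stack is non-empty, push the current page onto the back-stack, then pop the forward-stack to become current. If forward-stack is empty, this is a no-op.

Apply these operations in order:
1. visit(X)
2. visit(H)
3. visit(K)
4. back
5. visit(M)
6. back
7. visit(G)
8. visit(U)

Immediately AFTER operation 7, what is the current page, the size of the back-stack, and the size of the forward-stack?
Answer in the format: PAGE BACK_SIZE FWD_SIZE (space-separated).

After 1 (visit(X)): cur=X back=1 fwd=0
After 2 (visit(H)): cur=H back=2 fwd=0
After 3 (visit(K)): cur=K back=3 fwd=0
After 4 (back): cur=H back=2 fwd=1
After 5 (visit(M)): cur=M back=3 fwd=0
After 6 (back): cur=H back=2 fwd=1
After 7 (visit(G)): cur=G back=3 fwd=0

G 3 0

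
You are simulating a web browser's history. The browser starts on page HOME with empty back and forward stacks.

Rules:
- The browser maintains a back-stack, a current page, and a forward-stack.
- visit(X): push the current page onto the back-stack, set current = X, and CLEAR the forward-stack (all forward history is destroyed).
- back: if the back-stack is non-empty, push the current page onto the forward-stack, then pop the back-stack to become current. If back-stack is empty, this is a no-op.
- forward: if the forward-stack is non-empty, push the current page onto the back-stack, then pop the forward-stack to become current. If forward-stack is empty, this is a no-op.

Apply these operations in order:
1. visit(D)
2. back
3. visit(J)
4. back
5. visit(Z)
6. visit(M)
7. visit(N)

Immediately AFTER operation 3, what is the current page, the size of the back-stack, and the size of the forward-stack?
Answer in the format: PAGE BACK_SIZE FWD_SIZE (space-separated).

After 1 (visit(D)): cur=D back=1 fwd=0
After 2 (back): cur=HOME back=0 fwd=1
After 3 (visit(J)): cur=J back=1 fwd=0

J 1 0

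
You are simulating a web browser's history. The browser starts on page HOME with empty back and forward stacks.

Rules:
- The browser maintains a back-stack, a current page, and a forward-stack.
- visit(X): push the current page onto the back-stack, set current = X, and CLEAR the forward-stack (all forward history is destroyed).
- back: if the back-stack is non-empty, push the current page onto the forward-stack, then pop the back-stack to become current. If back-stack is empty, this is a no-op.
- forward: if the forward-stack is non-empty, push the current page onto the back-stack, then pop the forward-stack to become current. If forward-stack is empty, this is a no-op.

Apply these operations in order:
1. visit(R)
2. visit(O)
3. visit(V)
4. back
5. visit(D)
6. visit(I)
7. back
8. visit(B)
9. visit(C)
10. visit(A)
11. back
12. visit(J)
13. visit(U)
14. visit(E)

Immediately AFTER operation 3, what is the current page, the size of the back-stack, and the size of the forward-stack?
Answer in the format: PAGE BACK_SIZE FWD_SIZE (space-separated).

After 1 (visit(R)): cur=R back=1 fwd=0
After 2 (visit(O)): cur=O back=2 fwd=0
After 3 (visit(V)): cur=V back=3 fwd=0

V 3 0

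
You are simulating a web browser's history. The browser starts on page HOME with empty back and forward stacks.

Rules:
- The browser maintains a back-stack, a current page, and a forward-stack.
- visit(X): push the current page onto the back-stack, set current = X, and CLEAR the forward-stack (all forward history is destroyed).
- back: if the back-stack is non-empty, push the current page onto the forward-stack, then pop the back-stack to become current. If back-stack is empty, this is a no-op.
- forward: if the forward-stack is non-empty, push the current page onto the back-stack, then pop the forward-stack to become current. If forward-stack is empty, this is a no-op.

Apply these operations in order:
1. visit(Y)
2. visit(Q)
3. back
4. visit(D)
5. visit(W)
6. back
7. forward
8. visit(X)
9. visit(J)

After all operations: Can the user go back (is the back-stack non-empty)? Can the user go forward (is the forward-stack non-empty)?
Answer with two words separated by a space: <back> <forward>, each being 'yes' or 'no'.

Answer: yes no

Derivation:
After 1 (visit(Y)): cur=Y back=1 fwd=0
After 2 (visit(Q)): cur=Q back=2 fwd=0
After 3 (back): cur=Y back=1 fwd=1
After 4 (visit(D)): cur=D back=2 fwd=0
After 5 (visit(W)): cur=W back=3 fwd=0
After 6 (back): cur=D back=2 fwd=1
After 7 (forward): cur=W back=3 fwd=0
After 8 (visit(X)): cur=X back=4 fwd=0
After 9 (visit(J)): cur=J back=5 fwd=0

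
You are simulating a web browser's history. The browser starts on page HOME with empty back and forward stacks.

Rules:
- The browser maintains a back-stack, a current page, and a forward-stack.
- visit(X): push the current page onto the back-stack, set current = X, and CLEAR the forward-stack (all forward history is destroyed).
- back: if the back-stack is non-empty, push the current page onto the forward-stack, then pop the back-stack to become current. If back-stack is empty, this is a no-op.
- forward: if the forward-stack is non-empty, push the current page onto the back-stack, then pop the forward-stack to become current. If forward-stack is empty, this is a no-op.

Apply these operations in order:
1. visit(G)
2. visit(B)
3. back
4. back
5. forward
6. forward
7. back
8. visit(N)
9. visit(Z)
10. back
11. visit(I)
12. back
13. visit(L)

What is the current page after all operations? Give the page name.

After 1 (visit(G)): cur=G back=1 fwd=0
After 2 (visit(B)): cur=B back=2 fwd=0
After 3 (back): cur=G back=1 fwd=1
After 4 (back): cur=HOME back=0 fwd=2
After 5 (forward): cur=G back=1 fwd=1
After 6 (forward): cur=B back=2 fwd=0
After 7 (back): cur=G back=1 fwd=1
After 8 (visit(N)): cur=N back=2 fwd=0
After 9 (visit(Z)): cur=Z back=3 fwd=0
After 10 (back): cur=N back=2 fwd=1
After 11 (visit(I)): cur=I back=3 fwd=0
After 12 (back): cur=N back=2 fwd=1
After 13 (visit(L)): cur=L back=3 fwd=0

Answer: L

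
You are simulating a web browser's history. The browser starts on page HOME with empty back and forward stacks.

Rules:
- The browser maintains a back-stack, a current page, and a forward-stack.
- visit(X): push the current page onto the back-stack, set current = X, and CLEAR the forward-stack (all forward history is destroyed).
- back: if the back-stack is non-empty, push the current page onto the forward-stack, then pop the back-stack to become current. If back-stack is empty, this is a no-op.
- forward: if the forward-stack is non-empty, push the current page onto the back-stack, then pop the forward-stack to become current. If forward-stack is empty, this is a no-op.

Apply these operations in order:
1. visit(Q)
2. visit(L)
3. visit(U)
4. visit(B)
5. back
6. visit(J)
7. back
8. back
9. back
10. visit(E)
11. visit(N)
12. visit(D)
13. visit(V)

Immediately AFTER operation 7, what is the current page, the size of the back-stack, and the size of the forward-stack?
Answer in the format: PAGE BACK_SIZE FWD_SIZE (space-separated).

After 1 (visit(Q)): cur=Q back=1 fwd=0
After 2 (visit(L)): cur=L back=2 fwd=0
After 3 (visit(U)): cur=U back=3 fwd=0
After 4 (visit(B)): cur=B back=4 fwd=0
After 5 (back): cur=U back=3 fwd=1
After 6 (visit(J)): cur=J back=4 fwd=0
After 7 (back): cur=U back=3 fwd=1

U 3 1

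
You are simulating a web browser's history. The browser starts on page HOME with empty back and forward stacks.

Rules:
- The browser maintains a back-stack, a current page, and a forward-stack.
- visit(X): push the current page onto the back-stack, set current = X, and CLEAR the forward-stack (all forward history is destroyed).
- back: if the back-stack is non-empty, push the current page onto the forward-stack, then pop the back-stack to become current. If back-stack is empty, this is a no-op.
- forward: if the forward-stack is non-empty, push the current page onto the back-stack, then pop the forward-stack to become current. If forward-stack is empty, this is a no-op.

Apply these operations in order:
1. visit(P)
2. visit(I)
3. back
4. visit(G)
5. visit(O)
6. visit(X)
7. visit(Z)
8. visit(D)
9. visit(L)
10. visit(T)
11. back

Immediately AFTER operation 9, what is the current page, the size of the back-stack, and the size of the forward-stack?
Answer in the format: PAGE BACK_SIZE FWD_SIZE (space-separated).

After 1 (visit(P)): cur=P back=1 fwd=0
After 2 (visit(I)): cur=I back=2 fwd=0
After 3 (back): cur=P back=1 fwd=1
After 4 (visit(G)): cur=G back=2 fwd=0
After 5 (visit(O)): cur=O back=3 fwd=0
After 6 (visit(X)): cur=X back=4 fwd=0
After 7 (visit(Z)): cur=Z back=5 fwd=0
After 8 (visit(D)): cur=D back=6 fwd=0
After 9 (visit(L)): cur=L back=7 fwd=0

L 7 0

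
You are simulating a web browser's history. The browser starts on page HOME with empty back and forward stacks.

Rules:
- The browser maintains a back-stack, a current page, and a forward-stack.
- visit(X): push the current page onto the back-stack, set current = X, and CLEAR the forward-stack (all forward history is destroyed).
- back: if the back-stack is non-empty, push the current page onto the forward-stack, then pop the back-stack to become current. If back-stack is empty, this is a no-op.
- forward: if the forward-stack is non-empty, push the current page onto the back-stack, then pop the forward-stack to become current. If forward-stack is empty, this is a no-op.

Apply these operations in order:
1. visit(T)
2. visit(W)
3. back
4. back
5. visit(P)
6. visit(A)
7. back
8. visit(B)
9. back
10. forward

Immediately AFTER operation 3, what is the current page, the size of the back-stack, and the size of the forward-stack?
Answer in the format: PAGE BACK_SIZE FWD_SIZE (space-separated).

After 1 (visit(T)): cur=T back=1 fwd=0
After 2 (visit(W)): cur=W back=2 fwd=0
After 3 (back): cur=T back=1 fwd=1

T 1 1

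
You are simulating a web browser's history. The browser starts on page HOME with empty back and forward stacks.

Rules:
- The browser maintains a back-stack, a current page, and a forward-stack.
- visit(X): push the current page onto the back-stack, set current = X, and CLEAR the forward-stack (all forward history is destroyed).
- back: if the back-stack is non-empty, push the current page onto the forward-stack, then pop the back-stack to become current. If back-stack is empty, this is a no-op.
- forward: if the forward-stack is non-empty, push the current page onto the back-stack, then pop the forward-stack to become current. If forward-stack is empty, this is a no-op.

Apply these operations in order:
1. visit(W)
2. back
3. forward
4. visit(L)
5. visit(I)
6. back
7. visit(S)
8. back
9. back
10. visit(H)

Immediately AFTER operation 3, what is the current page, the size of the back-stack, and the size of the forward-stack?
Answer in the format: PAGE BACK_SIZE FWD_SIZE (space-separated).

After 1 (visit(W)): cur=W back=1 fwd=0
After 2 (back): cur=HOME back=0 fwd=1
After 3 (forward): cur=W back=1 fwd=0

W 1 0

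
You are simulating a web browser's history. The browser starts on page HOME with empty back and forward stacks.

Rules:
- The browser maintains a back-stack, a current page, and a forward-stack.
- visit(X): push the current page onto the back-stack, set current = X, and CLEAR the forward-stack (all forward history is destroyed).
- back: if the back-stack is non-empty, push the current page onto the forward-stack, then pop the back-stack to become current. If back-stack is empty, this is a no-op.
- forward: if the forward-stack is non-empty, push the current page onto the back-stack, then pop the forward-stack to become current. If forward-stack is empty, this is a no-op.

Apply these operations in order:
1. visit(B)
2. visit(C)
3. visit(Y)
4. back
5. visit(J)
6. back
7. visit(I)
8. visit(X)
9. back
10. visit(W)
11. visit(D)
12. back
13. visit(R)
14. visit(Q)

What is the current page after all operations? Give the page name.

After 1 (visit(B)): cur=B back=1 fwd=0
After 2 (visit(C)): cur=C back=2 fwd=0
After 3 (visit(Y)): cur=Y back=3 fwd=0
After 4 (back): cur=C back=2 fwd=1
After 5 (visit(J)): cur=J back=3 fwd=0
After 6 (back): cur=C back=2 fwd=1
After 7 (visit(I)): cur=I back=3 fwd=0
After 8 (visit(X)): cur=X back=4 fwd=0
After 9 (back): cur=I back=3 fwd=1
After 10 (visit(W)): cur=W back=4 fwd=0
After 11 (visit(D)): cur=D back=5 fwd=0
After 12 (back): cur=W back=4 fwd=1
After 13 (visit(R)): cur=R back=5 fwd=0
After 14 (visit(Q)): cur=Q back=6 fwd=0

Answer: Q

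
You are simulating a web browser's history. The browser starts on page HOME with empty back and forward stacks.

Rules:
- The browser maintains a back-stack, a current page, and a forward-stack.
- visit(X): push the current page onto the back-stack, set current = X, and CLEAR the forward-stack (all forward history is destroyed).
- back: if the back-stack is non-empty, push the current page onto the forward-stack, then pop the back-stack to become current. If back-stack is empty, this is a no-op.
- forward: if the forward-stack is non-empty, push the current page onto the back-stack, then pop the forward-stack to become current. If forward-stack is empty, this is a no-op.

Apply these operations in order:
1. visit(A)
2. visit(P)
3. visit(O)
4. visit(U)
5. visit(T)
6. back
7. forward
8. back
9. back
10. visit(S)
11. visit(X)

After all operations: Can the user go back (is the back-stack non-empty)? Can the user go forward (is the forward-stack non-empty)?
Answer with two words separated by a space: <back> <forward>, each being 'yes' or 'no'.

After 1 (visit(A)): cur=A back=1 fwd=0
After 2 (visit(P)): cur=P back=2 fwd=0
After 3 (visit(O)): cur=O back=3 fwd=0
After 4 (visit(U)): cur=U back=4 fwd=0
After 5 (visit(T)): cur=T back=5 fwd=0
After 6 (back): cur=U back=4 fwd=1
After 7 (forward): cur=T back=5 fwd=0
After 8 (back): cur=U back=4 fwd=1
After 9 (back): cur=O back=3 fwd=2
After 10 (visit(S)): cur=S back=4 fwd=0
After 11 (visit(X)): cur=X back=5 fwd=0

Answer: yes no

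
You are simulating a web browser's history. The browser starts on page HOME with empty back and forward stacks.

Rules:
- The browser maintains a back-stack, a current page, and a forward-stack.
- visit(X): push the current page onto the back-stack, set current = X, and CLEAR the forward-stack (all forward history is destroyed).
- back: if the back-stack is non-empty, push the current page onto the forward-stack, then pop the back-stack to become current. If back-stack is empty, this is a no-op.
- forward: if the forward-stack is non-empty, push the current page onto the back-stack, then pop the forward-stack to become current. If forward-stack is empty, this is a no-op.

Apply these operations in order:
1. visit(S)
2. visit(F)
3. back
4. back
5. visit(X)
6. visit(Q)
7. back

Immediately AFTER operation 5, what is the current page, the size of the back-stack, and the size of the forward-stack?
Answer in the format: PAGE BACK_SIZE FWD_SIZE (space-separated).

After 1 (visit(S)): cur=S back=1 fwd=0
After 2 (visit(F)): cur=F back=2 fwd=0
After 3 (back): cur=S back=1 fwd=1
After 4 (back): cur=HOME back=0 fwd=2
After 5 (visit(X)): cur=X back=1 fwd=0

X 1 0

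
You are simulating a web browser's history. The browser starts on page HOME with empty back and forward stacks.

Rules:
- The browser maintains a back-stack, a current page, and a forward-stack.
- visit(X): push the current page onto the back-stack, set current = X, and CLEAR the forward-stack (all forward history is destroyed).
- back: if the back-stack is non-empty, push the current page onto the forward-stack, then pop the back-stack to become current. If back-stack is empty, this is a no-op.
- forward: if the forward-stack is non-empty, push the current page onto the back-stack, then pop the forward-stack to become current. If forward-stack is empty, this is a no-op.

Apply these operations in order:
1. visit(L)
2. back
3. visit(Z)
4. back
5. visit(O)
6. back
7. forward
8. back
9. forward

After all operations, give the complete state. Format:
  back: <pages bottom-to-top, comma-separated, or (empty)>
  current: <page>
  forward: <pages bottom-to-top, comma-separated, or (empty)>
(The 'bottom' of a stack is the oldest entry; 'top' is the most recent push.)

Answer: back: HOME
current: O
forward: (empty)

Derivation:
After 1 (visit(L)): cur=L back=1 fwd=0
After 2 (back): cur=HOME back=0 fwd=1
After 3 (visit(Z)): cur=Z back=1 fwd=0
After 4 (back): cur=HOME back=0 fwd=1
After 5 (visit(O)): cur=O back=1 fwd=0
After 6 (back): cur=HOME back=0 fwd=1
After 7 (forward): cur=O back=1 fwd=0
After 8 (back): cur=HOME back=0 fwd=1
After 9 (forward): cur=O back=1 fwd=0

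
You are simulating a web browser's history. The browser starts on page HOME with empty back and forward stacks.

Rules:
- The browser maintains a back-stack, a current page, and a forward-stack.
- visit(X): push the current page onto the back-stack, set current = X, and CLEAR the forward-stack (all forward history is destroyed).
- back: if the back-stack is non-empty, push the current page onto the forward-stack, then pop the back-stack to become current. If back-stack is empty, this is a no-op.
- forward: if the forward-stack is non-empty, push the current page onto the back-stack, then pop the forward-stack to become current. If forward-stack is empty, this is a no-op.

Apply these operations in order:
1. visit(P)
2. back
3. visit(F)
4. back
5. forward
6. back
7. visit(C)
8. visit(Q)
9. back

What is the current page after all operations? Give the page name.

Answer: C

Derivation:
After 1 (visit(P)): cur=P back=1 fwd=0
After 2 (back): cur=HOME back=0 fwd=1
After 3 (visit(F)): cur=F back=1 fwd=0
After 4 (back): cur=HOME back=0 fwd=1
After 5 (forward): cur=F back=1 fwd=0
After 6 (back): cur=HOME back=0 fwd=1
After 7 (visit(C)): cur=C back=1 fwd=0
After 8 (visit(Q)): cur=Q back=2 fwd=0
After 9 (back): cur=C back=1 fwd=1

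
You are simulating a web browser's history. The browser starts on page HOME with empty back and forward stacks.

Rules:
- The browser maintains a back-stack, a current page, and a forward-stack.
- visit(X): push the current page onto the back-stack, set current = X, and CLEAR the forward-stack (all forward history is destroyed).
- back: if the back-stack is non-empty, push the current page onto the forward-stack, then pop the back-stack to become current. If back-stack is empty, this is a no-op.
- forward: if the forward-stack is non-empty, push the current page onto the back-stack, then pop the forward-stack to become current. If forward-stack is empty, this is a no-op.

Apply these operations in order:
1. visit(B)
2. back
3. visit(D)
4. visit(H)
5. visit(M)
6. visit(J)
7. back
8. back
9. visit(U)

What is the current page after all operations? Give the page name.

After 1 (visit(B)): cur=B back=1 fwd=0
After 2 (back): cur=HOME back=0 fwd=1
After 3 (visit(D)): cur=D back=1 fwd=0
After 4 (visit(H)): cur=H back=2 fwd=0
After 5 (visit(M)): cur=M back=3 fwd=0
After 6 (visit(J)): cur=J back=4 fwd=0
After 7 (back): cur=M back=3 fwd=1
After 8 (back): cur=H back=2 fwd=2
After 9 (visit(U)): cur=U back=3 fwd=0

Answer: U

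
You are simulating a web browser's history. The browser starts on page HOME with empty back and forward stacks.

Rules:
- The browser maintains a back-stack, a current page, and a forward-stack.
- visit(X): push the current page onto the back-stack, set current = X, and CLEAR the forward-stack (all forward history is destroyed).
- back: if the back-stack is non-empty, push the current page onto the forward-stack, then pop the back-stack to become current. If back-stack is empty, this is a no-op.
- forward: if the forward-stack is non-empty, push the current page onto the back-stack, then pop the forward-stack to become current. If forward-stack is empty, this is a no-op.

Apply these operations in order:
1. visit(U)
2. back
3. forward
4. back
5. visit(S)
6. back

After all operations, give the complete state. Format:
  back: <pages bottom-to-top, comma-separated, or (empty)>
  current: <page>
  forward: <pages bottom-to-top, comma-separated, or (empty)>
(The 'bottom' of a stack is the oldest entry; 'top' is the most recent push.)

After 1 (visit(U)): cur=U back=1 fwd=0
After 2 (back): cur=HOME back=0 fwd=1
After 3 (forward): cur=U back=1 fwd=0
After 4 (back): cur=HOME back=0 fwd=1
After 5 (visit(S)): cur=S back=1 fwd=0
After 6 (back): cur=HOME back=0 fwd=1

Answer: back: (empty)
current: HOME
forward: S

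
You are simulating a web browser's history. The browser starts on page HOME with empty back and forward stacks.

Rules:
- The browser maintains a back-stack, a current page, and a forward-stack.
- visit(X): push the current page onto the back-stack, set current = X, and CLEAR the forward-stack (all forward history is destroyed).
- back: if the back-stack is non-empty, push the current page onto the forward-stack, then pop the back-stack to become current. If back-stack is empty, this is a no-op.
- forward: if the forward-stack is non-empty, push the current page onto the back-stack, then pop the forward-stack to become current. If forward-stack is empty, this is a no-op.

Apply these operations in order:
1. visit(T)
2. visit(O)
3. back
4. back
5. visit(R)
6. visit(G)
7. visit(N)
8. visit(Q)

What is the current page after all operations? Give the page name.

After 1 (visit(T)): cur=T back=1 fwd=0
After 2 (visit(O)): cur=O back=2 fwd=0
After 3 (back): cur=T back=1 fwd=1
After 4 (back): cur=HOME back=0 fwd=2
After 5 (visit(R)): cur=R back=1 fwd=0
After 6 (visit(G)): cur=G back=2 fwd=0
After 7 (visit(N)): cur=N back=3 fwd=0
After 8 (visit(Q)): cur=Q back=4 fwd=0

Answer: Q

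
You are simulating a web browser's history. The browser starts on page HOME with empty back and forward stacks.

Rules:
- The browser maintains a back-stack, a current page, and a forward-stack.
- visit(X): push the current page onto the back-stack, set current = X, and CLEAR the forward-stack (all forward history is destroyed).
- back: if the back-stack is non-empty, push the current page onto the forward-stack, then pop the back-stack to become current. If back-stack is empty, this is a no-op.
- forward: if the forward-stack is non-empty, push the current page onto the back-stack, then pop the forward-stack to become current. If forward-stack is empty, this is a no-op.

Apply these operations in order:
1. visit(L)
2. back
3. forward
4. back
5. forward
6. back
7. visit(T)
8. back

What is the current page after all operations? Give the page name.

After 1 (visit(L)): cur=L back=1 fwd=0
After 2 (back): cur=HOME back=0 fwd=1
After 3 (forward): cur=L back=1 fwd=0
After 4 (back): cur=HOME back=0 fwd=1
After 5 (forward): cur=L back=1 fwd=0
After 6 (back): cur=HOME back=0 fwd=1
After 7 (visit(T)): cur=T back=1 fwd=0
After 8 (back): cur=HOME back=0 fwd=1

Answer: HOME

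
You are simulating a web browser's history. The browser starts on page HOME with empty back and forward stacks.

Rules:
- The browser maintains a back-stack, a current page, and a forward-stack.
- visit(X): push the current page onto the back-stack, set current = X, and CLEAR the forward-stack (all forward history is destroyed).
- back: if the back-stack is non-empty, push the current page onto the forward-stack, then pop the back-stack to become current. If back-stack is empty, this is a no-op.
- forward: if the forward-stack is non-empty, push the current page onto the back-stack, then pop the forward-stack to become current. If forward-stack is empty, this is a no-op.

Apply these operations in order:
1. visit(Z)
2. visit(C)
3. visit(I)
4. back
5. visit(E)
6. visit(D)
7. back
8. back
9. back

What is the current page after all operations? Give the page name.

Answer: Z

Derivation:
After 1 (visit(Z)): cur=Z back=1 fwd=0
After 2 (visit(C)): cur=C back=2 fwd=0
After 3 (visit(I)): cur=I back=3 fwd=0
After 4 (back): cur=C back=2 fwd=1
After 5 (visit(E)): cur=E back=3 fwd=0
After 6 (visit(D)): cur=D back=4 fwd=0
After 7 (back): cur=E back=3 fwd=1
After 8 (back): cur=C back=2 fwd=2
After 9 (back): cur=Z back=1 fwd=3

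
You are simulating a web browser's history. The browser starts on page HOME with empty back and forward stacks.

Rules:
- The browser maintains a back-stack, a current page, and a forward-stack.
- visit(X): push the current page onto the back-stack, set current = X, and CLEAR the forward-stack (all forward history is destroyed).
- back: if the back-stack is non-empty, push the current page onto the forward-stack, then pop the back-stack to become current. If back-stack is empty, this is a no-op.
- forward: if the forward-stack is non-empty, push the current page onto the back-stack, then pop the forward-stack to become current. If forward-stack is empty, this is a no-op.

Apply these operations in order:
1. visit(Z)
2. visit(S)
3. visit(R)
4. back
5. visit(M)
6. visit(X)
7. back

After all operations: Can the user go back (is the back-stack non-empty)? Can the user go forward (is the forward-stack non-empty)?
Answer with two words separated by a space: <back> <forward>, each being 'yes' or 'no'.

Answer: yes yes

Derivation:
After 1 (visit(Z)): cur=Z back=1 fwd=0
After 2 (visit(S)): cur=S back=2 fwd=0
After 3 (visit(R)): cur=R back=3 fwd=0
After 4 (back): cur=S back=2 fwd=1
After 5 (visit(M)): cur=M back=3 fwd=0
After 6 (visit(X)): cur=X back=4 fwd=0
After 7 (back): cur=M back=3 fwd=1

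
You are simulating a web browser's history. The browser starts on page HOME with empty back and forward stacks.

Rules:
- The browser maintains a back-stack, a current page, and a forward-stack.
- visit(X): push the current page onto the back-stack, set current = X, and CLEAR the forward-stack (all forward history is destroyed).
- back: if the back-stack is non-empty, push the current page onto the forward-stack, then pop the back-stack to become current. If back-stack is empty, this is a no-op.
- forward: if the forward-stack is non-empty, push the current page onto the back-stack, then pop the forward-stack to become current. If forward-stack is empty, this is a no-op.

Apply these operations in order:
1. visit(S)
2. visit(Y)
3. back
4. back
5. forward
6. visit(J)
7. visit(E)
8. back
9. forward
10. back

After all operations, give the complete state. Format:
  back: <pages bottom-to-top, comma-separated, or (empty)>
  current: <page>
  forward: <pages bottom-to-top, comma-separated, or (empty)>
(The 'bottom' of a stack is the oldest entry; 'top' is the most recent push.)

After 1 (visit(S)): cur=S back=1 fwd=0
After 2 (visit(Y)): cur=Y back=2 fwd=0
After 3 (back): cur=S back=1 fwd=1
After 4 (back): cur=HOME back=0 fwd=2
After 5 (forward): cur=S back=1 fwd=1
After 6 (visit(J)): cur=J back=2 fwd=0
After 7 (visit(E)): cur=E back=3 fwd=0
After 8 (back): cur=J back=2 fwd=1
After 9 (forward): cur=E back=3 fwd=0
After 10 (back): cur=J back=2 fwd=1

Answer: back: HOME,S
current: J
forward: E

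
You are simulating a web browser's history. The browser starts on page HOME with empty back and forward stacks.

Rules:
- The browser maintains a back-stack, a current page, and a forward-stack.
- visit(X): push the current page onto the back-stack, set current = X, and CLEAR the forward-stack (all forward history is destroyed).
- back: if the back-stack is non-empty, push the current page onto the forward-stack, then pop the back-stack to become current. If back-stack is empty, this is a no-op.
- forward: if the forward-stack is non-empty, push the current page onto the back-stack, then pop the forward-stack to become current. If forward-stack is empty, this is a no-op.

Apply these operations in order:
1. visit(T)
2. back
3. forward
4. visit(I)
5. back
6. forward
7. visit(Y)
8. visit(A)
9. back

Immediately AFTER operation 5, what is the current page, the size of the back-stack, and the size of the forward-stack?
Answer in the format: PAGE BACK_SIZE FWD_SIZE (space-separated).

After 1 (visit(T)): cur=T back=1 fwd=0
After 2 (back): cur=HOME back=0 fwd=1
After 3 (forward): cur=T back=1 fwd=0
After 4 (visit(I)): cur=I back=2 fwd=0
After 5 (back): cur=T back=1 fwd=1

T 1 1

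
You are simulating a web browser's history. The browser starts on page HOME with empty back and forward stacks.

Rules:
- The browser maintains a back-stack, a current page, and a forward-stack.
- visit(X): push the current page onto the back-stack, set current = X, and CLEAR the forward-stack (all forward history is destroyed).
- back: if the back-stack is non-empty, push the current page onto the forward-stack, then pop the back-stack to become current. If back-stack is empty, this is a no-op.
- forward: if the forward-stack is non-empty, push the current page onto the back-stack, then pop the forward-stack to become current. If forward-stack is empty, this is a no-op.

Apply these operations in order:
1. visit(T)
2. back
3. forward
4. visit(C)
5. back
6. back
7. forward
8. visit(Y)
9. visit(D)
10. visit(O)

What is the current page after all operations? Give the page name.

After 1 (visit(T)): cur=T back=1 fwd=0
After 2 (back): cur=HOME back=0 fwd=1
After 3 (forward): cur=T back=1 fwd=0
After 4 (visit(C)): cur=C back=2 fwd=0
After 5 (back): cur=T back=1 fwd=1
After 6 (back): cur=HOME back=0 fwd=2
After 7 (forward): cur=T back=1 fwd=1
After 8 (visit(Y)): cur=Y back=2 fwd=0
After 9 (visit(D)): cur=D back=3 fwd=0
After 10 (visit(O)): cur=O back=4 fwd=0

Answer: O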